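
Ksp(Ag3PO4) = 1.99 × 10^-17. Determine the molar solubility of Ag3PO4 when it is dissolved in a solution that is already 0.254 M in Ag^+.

1.21e-15 M

Ag3PO4(s) <=> 3 Ag^+(aq) + PO4^3-(aq)
Ksp = [Ag^+]^3[PO4^3-]
Let s be the molar solubility in this solution. [Ag^+] = 0.254 + 3s ≈ 0.254, [PO4^3-] = s (since the Ag^+ already present dominates).
Ksp ≈ (0.254)^3 × s
s = 1.21 × 10^-15 M
Check: 3s = 3.6 x 10^-15 ≪ 0.254, so the approximation is valid.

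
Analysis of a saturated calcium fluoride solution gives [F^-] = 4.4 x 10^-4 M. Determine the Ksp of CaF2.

CaF2(s) <=> Ca^2+ + 2 F^-
Stoichiometry gives [Ca^2+] = (1/2)[F^-] = 2.20 x 10^-4 M.
Ksp = [Ca^2+][F^-]^2
Ksp = 2.20 × 10^-4 × (4.4 × 10^-4)^2 = 4.3 x 10^-11

Ksp = 4.3 x 10^-11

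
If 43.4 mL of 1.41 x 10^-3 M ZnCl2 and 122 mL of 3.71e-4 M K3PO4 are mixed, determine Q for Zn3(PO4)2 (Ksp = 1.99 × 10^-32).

Total volume = 43.4 + 122 = 165.4 mL.
[Zn^2+] = 1.41 × 10^-3 × (43.4/165.4) = 3.700 × 10^-4 M
[PO4^3-] = 3.71 x 10^-4 × (122/165.4) = 2.737 × 10^-4 M
Zn3(PO4)2(s) <=> 3 Zn^2+ + 2 PO4^3-, so Q = [Zn^2+]^3[PO4^3-]^2
Q = (3.700 × 10^-4)^3(2.737 x 10^-4)^2 = 3.79 x 10^-18
Q > Ksp, so Zn3(PO4)2 will precipitate.

3.79e-18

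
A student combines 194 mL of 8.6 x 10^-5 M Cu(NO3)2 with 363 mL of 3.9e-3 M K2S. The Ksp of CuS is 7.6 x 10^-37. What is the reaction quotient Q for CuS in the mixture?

Total volume = 194 + 363 = 557 mL.
[Cu^2+] = 8.6 × 10^-5 × (194/557) = 3.00 x 10^-5 M
[S^2-] = 3.9 × 10^-3 × (363/557) = 2.54 x 10^-3 M
CuS(s) ⇌ Cu^2+ + S^2-, so Q = [Cu^2+][S^2-]
Q = (3.00 × 10^-5)(2.54 x 10^-3) = 7.6 × 10^-8
Q > Ksp, so CuS will precipitate.

7.6e-8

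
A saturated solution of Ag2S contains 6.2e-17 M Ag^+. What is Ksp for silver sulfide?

Ksp = 1.2 x 10^-49

Ag2S(s) <=> 2 Ag^+(aq) + S^2-(aq)
Stoichiometry gives [S^2-] = (1/2)[Ag^+] = 3.10 x 10^-17 M.
Ksp = [Ag^+]^2[S^2-]
Ksp = (6.2 × 10^-17)^2 × 3.10 x 10^-17 = 1.2 × 10^-49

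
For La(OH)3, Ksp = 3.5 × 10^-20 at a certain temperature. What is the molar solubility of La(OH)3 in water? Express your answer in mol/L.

6.0 × 10^-6 M

La(OH)3(s) <=> La^3+(aq) + 3 OH^-(aq)
Ksp = [La^3+][OH^-]^3
If s mol/L of La(OH)3 dissolves, [La^3+] = s and [OH^-] = 3s.
Ksp = s(3s)^3 = 27s^4
s^4 = 3.5 × 10^-20 / 27, so s = 6.0 x 10^-6 M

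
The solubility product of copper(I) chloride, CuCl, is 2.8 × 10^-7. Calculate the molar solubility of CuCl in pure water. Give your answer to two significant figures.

5.3e-4 M

CuCl(s) <=> Cu^+(aq) + Cl^-(aq)
Ksp = [Cu^+][Cl^-]
If s mol/L of CuCl dissolves, [Cu^+] = s and [Cl^-] = s.
Ksp = s^2
s = (2.8 × 10^-7)^(1/2) = 5.3 x 10^-4 M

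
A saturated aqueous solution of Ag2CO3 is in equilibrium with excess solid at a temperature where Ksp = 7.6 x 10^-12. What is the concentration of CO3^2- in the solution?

[CO3^2-] ≈ 1.2 × 10^-4 M

Ag2CO3(s) <=> 2 Ag^+ + CO3^2-
Ksp = [Ag^+]^2[CO3^2-]
With molar solubility s: [Ag^+] = 2s, [CO3^2-] = s.
Ksp = (2s)^2s = 4s^3
Solving, s = (7.6 x 10^-12/4)^(1/3) = 1.24 × 10^-4 M
[CO3^2-] = s = 1.2 × 10^-4 M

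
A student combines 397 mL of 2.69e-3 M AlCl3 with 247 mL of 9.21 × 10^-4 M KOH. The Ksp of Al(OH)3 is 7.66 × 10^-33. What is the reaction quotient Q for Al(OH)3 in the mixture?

Q ≈ 7.31 × 10^-14

Total volume = 397 + 247 = 644 mL.
[Al^3+] = 2.69 × 10^-3 × (397/644) = 1.658 x 10^-3 M
[OH^-] = 9.21 x 10^-4 × (247/644) = 3.532 × 10^-4 M
Al(OH)3(s) ⇌ Al^3+(aq) + 3 OH^-(aq), so Q = [Al^3+][OH^-]^3
Q = (1.658 × 10^-3)(3.532 × 10^-4)^3 = 7.31 x 10^-14
Q > Ksp, so Al(OH)3 will precipitate.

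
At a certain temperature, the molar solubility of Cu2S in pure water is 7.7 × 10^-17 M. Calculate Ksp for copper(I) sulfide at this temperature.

Cu2S(s) ⇌ 2 Cu^+ + S^2-
With molar solubility s: [Cu^+] = 2s, [S^2-] = s.
Ksp = [Cu^+]^2[S^2-]
Substituting: Ksp = (2s)^2s = 4s^3
With s = 7.7 x 10^-17: Ksp = 1.8 x 10^-48

1.8e-48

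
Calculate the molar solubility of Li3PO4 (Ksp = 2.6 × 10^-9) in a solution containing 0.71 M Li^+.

s ≈ 7.3 × 10^-9 M

Li3PO4(s) ⇌ 3 Li^+(aq) + PO4^3-(aq)
Ksp = [Li^+]^3[PO4^3-]
Let s = moles of Li3PO4 that dissolve per litre. [Li^+] = 0.71 + 3s ≈ 0.71, [PO4^3-] = s (since the Li^+ already present dominates).
Ksp ≈ (0.71)^3 × s
s = 7.3 x 10^-9 M
Check: 3s = 2.2 × 10^-8 ≪ 0.71, so the approximation is valid.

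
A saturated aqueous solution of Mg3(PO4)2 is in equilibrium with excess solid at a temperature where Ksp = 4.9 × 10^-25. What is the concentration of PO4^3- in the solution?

1.1e-5 M

Mg3(PO4)2(s) <=> 3 Mg^2+ + 2 PO4^3-
Ksp = [Mg^2+]^3[PO4^3-]^2
Let s = molar solubility. Then [Mg^2+] = 3s and [PO4^3-] = 2s.
Ksp = (3s)^3(2s)^2 = 108s^5
s = (4.9 × 10^-25 / 108)^(1/5) = 5.39 × 10^-6 M
[PO4^3-] = 2s = 1.1 × 10^-5 M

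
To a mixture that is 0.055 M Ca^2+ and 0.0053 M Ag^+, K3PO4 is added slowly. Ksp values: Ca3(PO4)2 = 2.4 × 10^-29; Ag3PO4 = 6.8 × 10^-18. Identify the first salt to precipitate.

Ca3(PO4)2

Precipitation of each salt starts when its ion product equals its Ksp.
For Ca3(PO4)2: 2.4 × 10^-29 = (0.055)^3 × [PO4^3-]^2  ⇒  [PO4^3-] = 3.8 × 10^-13 M.
For Ag3PO4: 6.8 × 10^-18 = (0.0053)^3 × [PO4^3-]  ⇒  [PO4^3-] = 4.6 x 10^-11 M.
The salt with the lower threshold [PO4^3-] precipitates first: Ca3(PO4)2.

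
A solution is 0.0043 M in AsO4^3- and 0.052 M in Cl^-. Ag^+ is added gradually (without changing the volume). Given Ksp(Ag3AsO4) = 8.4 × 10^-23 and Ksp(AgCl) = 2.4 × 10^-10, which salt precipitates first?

AgCl

Each salt begins to precipitate when Q = Ksp, i.e. when [Ag^+] reaches its threshold.
For Ag3AsO4: 8.4 × 10^-23 = 0.0043 × [Ag^+]^3  ⇒  [Ag^+] = 2.7 × 10^-7 M.
For AgCl: 2.4 × 10^-10 = 0.052 × [Ag^+]  ⇒  [Ag^+] = 4.6 × 10^-9 M.
The salt with the lower threshold [Ag^+] precipitates first: AgCl.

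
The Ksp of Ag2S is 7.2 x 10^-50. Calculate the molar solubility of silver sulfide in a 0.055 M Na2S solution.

Ag2S(s) <=> 2 Ag^+ + S^2-
Ksp = [Ag^+]^2[S^2-]
Let s = moles of Ag2S that dissolve per litre. [Ag^+] = 2s, [S^2-] = 0.055 + s ≈ 0.055 (Ksp is small, so little additional dissolves).
Ksp ≈ (2s)^2 × 0.055
s = 5.7 x 10^-25 M
Check: s = 5.7 × 10^-25 ≪ 0.055, so the approximation is valid.

5.7 x 10^-25 M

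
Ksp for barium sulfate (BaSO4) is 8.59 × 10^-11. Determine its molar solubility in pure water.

9.27 × 10^-6 M

BaSO4(s) ⇌ Ba^2+ + SO4^2-
Ksp = [Ba^2+][SO4^2-]
If s mol/L of BaSO4 dissolves, [Ba^2+] = s and [SO4^2-] = s.
Ksp = s^2
s = √(8.59 × 10^-11) = 9.27 × 10^-6 M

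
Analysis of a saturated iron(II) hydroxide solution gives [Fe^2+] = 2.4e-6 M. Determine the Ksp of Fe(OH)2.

Ksp ≈ 5.5 × 10^-17

Fe(OH)2(s) ⇌ Fe^2+(aq) + 2 OH^-(aq)
Stoichiometry gives [OH^-] = (2/1)[Fe^2+] = 4.80 × 10^-6 M.
Ksp = [Fe^2+][OH^-]^2
Ksp = 2.4 × 10^-6 × (4.80 × 10^-6)^2 = 5.5 × 10^-17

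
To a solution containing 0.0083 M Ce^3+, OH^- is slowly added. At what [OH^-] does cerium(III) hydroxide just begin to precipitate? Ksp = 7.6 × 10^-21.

Ce(OH)3(s) ⇌ Ce^3+(aq) + 3 OH^-(aq)
Ksp = [Ce^3+][OH^-]^3
Precipitation begins when Q = Ksp. With [Ce^3+] = 0.0083 M:
7.6 × 10^-21 = (0.0083) × [OH^-]^3
[OH^-] = (7.6 × 10^-21 / 8.3 × 10^-3)^(1/3) = 9.7 × 10^-7 M

[OH^-] ≈ 9.7 × 10^-7 M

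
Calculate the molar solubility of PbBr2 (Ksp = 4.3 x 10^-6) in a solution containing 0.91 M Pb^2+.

PbBr2(s) ⇌ Pb^2+(aq) + 2 Br^-(aq)
Ksp = [Pb^2+][Br^-]^2
Let s be the molar solubility in this solution. [Pb^2+] = 0.91 + s ≈ 0.91, [Br^-] = 2s (Ksp is small, so little additional dissolves).
Ksp ≈ 0.91 × (2s)^2
s = 1.1 × 10^-3 M
Check: s = 1.1 × 10^-3 ≪ 0.91, so the approximation is valid.

s = 1.1 × 10^-3 M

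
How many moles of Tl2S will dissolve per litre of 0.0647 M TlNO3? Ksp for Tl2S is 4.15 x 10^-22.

s ≈ 9.91e-20 M

Tl2S(s) ⇌ 2 Tl^+ + S^2-
Ksp = [Tl^+]^2[S^2-]
If s mol/L dissolves here, [Tl^+] = 0.0647 + 2s ≈ 0.0647, [S^2-] = s (Ksp is small, so little additional dissolves).
Ksp ≈ (0.0647)^2 × s
s = 9.91 × 10^-20 M
Check: 2s = 2.0 x 10^-19 ≪ 0.0647, so the approximation is valid.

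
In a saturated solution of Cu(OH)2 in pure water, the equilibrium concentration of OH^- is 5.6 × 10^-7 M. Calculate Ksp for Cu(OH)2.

8.8e-20

Cu(OH)2(s) <=> Cu^2+ + 2 OH^-
Stoichiometry gives [Cu^2+] = (1/2)[OH^-] = 2.80 × 10^-7 M.
Ksp = [Cu^2+][OH^-]^2
Ksp = 2.80 x 10^-7 × (5.6 × 10^-7)^2 = 8.8 × 10^-20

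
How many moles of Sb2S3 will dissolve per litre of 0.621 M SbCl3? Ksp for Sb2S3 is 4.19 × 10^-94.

s ≈ 3.43e-32 M

Sb2S3(s) <=> 2 Sb^3+(aq) + 3 S^2-(aq)
Ksp = [Sb^3+]^2[S^2-]^3
Let s = moles of Sb2S3 that dissolve per litre. [Sb^3+] = 0.621 + 2s ≈ 0.621, [S^2-] = 3s (common-ion effect: Sb^3+ is already 0.621 M).
Ksp ≈ (0.621)^2 × (3s)^3
s = 3.43 x 10^-32 M
Check: 2s = 6.9 x 10^-32 ≪ 0.621, so the approximation is valid.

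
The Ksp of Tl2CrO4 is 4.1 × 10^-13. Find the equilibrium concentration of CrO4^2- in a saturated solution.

[CrO4^2-] ≈ 4.7 × 10^-5 M

Tl2CrO4(s) ⇌ 2 Tl^+ + CrO4^2-
Ksp = [Tl^+]^2[CrO4^2-]
With molar solubility s: [Tl^+] = 2s, [CrO4^2-] = s.
So Ksp = (2s)^2 × s = 4s^3
s = (4.1 × 10^-13 / 4)^(1/3) = 4.68 x 10^-5 M
[CrO4^2-] = s = 4.7 × 10^-5 M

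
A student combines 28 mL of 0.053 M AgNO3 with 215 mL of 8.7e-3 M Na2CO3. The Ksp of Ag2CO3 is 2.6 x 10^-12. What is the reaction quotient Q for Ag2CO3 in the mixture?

Total volume = 28 + 215 = 243 mL.
[Ag^+] = 5.3 x 10^-2 × (28/243) = 6.11 × 10^-3 M
[CO3^2-] = 8.7 x 10^-3 × (215/243) = 7.70 × 10^-3 M
Ag2CO3(s) ⇌ 2 Ag^+ + CO3^2-, so Q = [Ag^+]^2[CO3^2-]
Q = (6.11 × 10^-3)^2(7.70 x 10^-3) = 2.9 × 10^-7
Q > Ksp, so Ag2CO3 will precipitate.

2.9 × 10^-7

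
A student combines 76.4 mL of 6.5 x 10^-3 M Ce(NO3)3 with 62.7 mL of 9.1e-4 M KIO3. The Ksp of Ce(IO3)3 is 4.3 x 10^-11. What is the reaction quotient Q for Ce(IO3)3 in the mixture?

Total volume = 76.4 + 62.7 = 139.1 mL.
[Ce^3+] = 6.5 x 10^-3 × (76.4/139.1) = 3.57 × 10^-3 M
[IO3^-] = 9.1 × 10^-4 × (62.7/139.1) = 4.10 x 10^-4 M
Ce(IO3)3(s) <=> Ce^3+(aq) + 3 IO3^-(aq), so Q = [Ce^3+][IO3^-]^3
Q = (3.57 x 10^-3)(4.10 × 10^-4)^3 = 2.5 × 10^-13
Q < Ksp, so no precipitate of Ce(IO3)3 forms.

2.5e-13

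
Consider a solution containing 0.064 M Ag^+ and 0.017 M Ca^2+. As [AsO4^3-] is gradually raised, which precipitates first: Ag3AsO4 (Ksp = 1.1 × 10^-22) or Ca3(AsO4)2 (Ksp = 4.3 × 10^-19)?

Each salt begins to precipitate when Q = Ksp, i.e. when [AsO4^3-] reaches its threshold.
For Ag3AsO4: 1.1 × 10^-22 = (0.064)^3 × [AsO4^3-]  ⇒  [AsO4^3-] = 4.2 x 10^-19 M.
For Ca3(AsO4)2: 4.3 × 10^-19 = (0.017)^3 × [AsO4^3-]^2  ⇒  [AsO4^3-] = 3.0 × 10^-7 M.
The salt with the lower threshold [AsO4^3-] precipitates first: Ag3AsO4.

Ag3AsO4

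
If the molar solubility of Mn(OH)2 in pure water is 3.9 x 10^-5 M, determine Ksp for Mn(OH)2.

Ksp = 2.4e-13

Mn(OH)2(s) ⇌ Mn^2+(aq) + 2 OH^-(aq)
If s mol/L of Mn(OH)2 dissolves, [Mn^2+] = s and [OH^-] = 2s.
Ksp = [Mn^2+][OH^-]^2
Ksp = s(2s)^2 = 4s^3
Ksp = 4 × (3.9 × 10^-5)^3 = 2.4 x 10^-13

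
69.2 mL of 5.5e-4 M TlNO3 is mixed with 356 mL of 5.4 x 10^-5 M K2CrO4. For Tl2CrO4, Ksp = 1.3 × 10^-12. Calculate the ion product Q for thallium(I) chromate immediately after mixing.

Total volume = 69.2 + 356 = 425.2 mL.
[Tl^+] = 5.5 x 10^-4 × (69.2/425.2) = 8.95 x 10^-5 M
[CrO4^2-] = 5.4 × 10^-5 × (356/425.2) = 4.52 × 10^-5 M
Tl2CrO4(s) <=> 2 Tl^+ + CrO4^2-, so Q = [Tl^+]^2[CrO4^2-]
Q = (8.95 x 10^-5)^2(4.52 × 10^-5) = 3.6 × 10^-13
Q < Ksp, so no precipitate of Tl2CrO4 forms.

Q ≈ 3.6e-13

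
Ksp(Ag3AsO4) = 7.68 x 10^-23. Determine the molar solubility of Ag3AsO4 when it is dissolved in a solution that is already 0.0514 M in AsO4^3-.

s = 3.81 x 10^-8 M

Ag3AsO4(s) ⇌ 3 Ag^+(aq) + AsO4^3-(aq)
Ksp = [Ag^+]^3[AsO4^3-]
Let s be the molar solubility in this solution. [Ag^+] = 3s, [AsO4^3-] = 0.0514 + s ≈ 0.0514 (common-ion effect: AsO4^3- is already 0.0514 M).
Ksp ≈ (3s)^3 × 0.0514
s = 3.81 × 10^-8 M
Check: s = 3.8 x 10^-8 ≪ 0.0514, so the approximation is valid.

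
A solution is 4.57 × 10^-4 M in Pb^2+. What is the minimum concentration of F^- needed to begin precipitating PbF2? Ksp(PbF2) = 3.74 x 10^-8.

9.05 × 10^-3 M

PbF2(s) <=> Pb^2+ + 2 F^-
Ksp = [Pb^2+][F^-]^2
Precipitation begins when Q = Ksp. With [Pb^2+] = 4.57 × 10^-4 M:
3.74 x 10^-8 = (4.57 × 10^-4) × [F^-]^2
[F^-] = (3.74 x 10^-8 / 4.57 x 10^-4)^(1/2) = 9.05 × 10^-3 M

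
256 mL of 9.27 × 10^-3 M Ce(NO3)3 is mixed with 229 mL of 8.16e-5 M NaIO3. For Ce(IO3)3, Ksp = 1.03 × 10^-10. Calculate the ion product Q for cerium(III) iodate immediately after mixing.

Total volume = 256 + 229 = 485 mL.
[Ce^3+] = 9.27 × 10^-3 × (256/485) = 4.893 x 10^-3 M
[IO3^-] = 8.16 x 10^-5 × (229/485) = 3.853 × 10^-5 M
Ce(IO3)3(s) ⇌ Ce^3+ + 3 IO3^-, so Q = [Ce^3+][IO3^-]^3
Q = (4.893 × 10^-3)(3.853 x 10^-5)^3 = 2.80 x 10^-16
Q < Ksp, so no precipitate of Ce(IO3)3 forms.

2.80e-16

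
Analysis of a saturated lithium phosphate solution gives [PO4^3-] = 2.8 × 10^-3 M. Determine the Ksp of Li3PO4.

Li3PO4(s) <=> 3 Li^+ + PO4^3-
Stoichiometry gives [Li^+] = (3/1)[PO4^3-] = 8.40 x 10^-3 M.
Ksp = [Li^+]^3[PO4^3-]
Ksp = (8.40 × 10^-3)^3 × 2.8 x 10^-3 = 1.7 × 10^-9

Ksp ≈ 1.7 × 10^-9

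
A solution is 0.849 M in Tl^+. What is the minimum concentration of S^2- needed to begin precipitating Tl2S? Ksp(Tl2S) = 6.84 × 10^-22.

9.49e-22 M

Tl2S(s) ⇌ 2 Tl^+ + S^2-
Ksp = [Tl^+]^2[S^2-]
Precipitation begins when Q = Ksp. With [Tl^+] = 0.849 M:
6.84 × 10^-22 = (0.849)^2 × [S^2-]
[S^2-] = (6.84 × 10^-22 / 7.208 x 10^-1) = 9.49 × 10^-22 M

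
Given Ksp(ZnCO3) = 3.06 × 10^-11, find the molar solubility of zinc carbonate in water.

ZnCO3(s) ⇌ Zn^2+ + CO3^2-
Ksp = [Zn^2+][CO3^2-]
If s mol/L of ZnCO3 dissolves, [Zn^2+] = s and [CO3^2-] = s.
Ksp = (s)(s) = s^2
s = (3.06 × 10^-11)^(1/2) = 5.53 × 10^-6 M

s = 5.53 × 10^-6 M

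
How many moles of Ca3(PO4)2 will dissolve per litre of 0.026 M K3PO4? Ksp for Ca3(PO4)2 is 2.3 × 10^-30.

Ca3(PO4)2(s) <=> 3 Ca^2+(aq) + 2 PO4^3-(aq)
Ksp = [Ca^2+]^3[PO4^3-]^2
Let s = moles of Ca3(PO4)2 that dissolve per litre. [Ca^2+] = 3s, [PO4^3-] = 0.026 + 2s ≈ 0.026 (common-ion effect: PO4^3- is already 0.026 M).
Ksp ≈ (3s)^3 × (0.026)^2
s = 5.0 × 10^-10 M
Check: 2s = 1.0 x 10^-9 ≪ 0.026, so the approximation is valid.

s = 5.0 × 10^-10 M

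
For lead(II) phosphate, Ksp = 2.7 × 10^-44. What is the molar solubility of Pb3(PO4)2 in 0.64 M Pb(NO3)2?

Pb3(PO4)2(s) <=> 3 Pb^2+ + 2 PO4^3-
Ksp = [Pb^2+]^3[PO4^3-]^2
Let s = moles of Pb3(PO4)2 that dissolve per litre. [Pb^2+] = 0.64 + 3s ≈ 0.64, [PO4^3-] = 2s (Ksp is small, so little additional dissolves).
Ksp ≈ (0.64)^3 × (2s)^2
s = 1.6 × 10^-22 M
Check: 3s = 4.8 × 10^-22 ≪ 0.64, so the approximation is valid.

s = 1.6 x 10^-22 M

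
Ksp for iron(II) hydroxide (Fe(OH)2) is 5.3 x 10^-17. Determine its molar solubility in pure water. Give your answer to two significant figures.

Fe(OH)2(s) ⇌ Fe^2+(aq) + 2 OH^-(aq)
Ksp = [Fe^2+][OH^-]^2
Let s = molar solubility. Then [Fe^2+] = s and [OH^-] = 2s.
So Ksp = s × (2s)^2 = 4s^3
s = (5.3 x 10^-17 / 4)^(1/3) = 2.4 x 10^-6 M

s ≈ 2.4 x 10^-6 M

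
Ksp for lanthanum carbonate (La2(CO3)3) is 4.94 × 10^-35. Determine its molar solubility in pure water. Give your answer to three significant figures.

s = 5.40 × 10^-8 M

La2(CO3)3(s) ⇌ 2 La^3+ + 3 CO3^2-
Ksp = [La^3+]^2[CO3^2-]^3
Let s = molar solubility. Then [La^3+] = 2s and [CO3^2-] = 3s.
So Ksp = (2s)^2 × (3s)^3 = 108s^5
s^5 = 4.94 × 10^-35 / 108, so s = 5.40 × 10^-8 M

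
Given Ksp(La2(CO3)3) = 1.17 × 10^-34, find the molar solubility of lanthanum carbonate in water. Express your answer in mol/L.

s ≈ 6.41 x 10^-8 M

La2(CO3)3(s) ⇌ 2 La^3+(aq) + 3 CO3^2-(aq)
Ksp = [La^3+]^2[CO3^2-]^3
If s mol/L of La2(CO3)3 dissolves, [La^3+] = 2s and [CO3^2-] = 3s.
Ksp = (2s)^2(3s)^3 = 108s^5
s^5 = 1.17 × 10^-34 / 108, so s = 6.41 x 10^-8 M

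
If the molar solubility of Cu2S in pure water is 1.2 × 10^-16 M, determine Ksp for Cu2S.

Cu2S(s) ⇌ 2 Cu^+ + S^2-
For each mole of Cu2S that dissolves: [Cu^+] = 2s, [S^2-] = s.
Ksp = [Cu^+]^2[S^2-]
Ksp = (2s)^2s = 4s^3
Ksp = 4 × (1.2 × 10^-16)^3 = 6.9 x 10^-48

6.9 x 10^-48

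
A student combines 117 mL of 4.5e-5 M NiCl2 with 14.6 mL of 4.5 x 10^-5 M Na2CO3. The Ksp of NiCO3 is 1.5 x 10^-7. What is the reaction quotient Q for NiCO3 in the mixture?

Q ≈ 2.0e-10

Total volume = 117 + 14.6 = 131.6 mL.
[Ni^2+] = 4.5 × 10^-5 × (117/131.6) = 4.00 x 10^-5 M
[CO3^2-] = 4.5 x 10^-5 × (14.6/131.6) = 4.99 x 10^-6 M
NiCO3(s) <=> Ni^2+(aq) + CO3^2-(aq), so Q = [Ni^2+][CO3^2-]
Q = (4.00 x 10^-5)(4.99 × 10^-6) = 2.0 x 10^-10
Q < Ksp, so no precipitate of NiCO3 forms.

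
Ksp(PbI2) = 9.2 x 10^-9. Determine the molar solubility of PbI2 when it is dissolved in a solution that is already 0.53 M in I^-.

3.3e-8 M

PbI2(s) ⇌ Pb^2+ + 2 I^-
Ksp = [Pb^2+][I^-]^2
If s mol/L dissolves here, [Pb^2+] = s, [I^-] = 0.53 + 2s ≈ 0.53 (Ksp is small, so little additional dissolves).
Ksp ≈ s × (0.53)^2
s = 3.3 × 10^-8 M
Check: 2s = 6.6 x 10^-8 ≪ 0.53, so the approximation is valid.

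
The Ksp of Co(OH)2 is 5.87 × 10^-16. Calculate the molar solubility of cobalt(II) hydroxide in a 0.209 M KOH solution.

Co(OH)2(s) ⇌ Co^2+ + 2 OH^-
Ksp = [Co^2+][OH^-]^2
Let s be the molar solubility in this solution. [Co^2+] = s, [OH^-] = 0.209 + 2s ≈ 0.209 (common-ion effect: OH^- is already 0.209 M).
Ksp ≈ s × (0.209)^2
s = 1.34 × 10^-14 M
Check: 2s = 2.7 × 10^-14 ≪ 0.209, so the approximation is valid.

1.34e-14 M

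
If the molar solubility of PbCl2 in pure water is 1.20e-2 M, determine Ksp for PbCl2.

Ksp ≈ 6.91 × 10^-6

PbCl2(s) ⇌ Pb^2+ + 2 Cl^-
Let s = molar solubility. Then [Pb^2+] = s and [Cl^-] = 2s.
Ksp = [Pb^2+][Cl^-]^2
So Ksp = s × (2s)^2 = 4s^3
With s = 1.20 × 10^-2: Ksp = 6.91 × 10^-6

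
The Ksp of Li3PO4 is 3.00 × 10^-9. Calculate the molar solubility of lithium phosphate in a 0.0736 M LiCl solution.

7.52 × 10^-6 M

Li3PO4(s) <=> 3 Li^+ + PO4^3-
Ksp = [Li^+]^3[PO4^3-]
If s mol/L dissolves here, [Li^+] = 0.0736 + 3s ≈ 0.0736, [PO4^3-] = s (common-ion effect: Li^+ is already 0.0736 M).
Ksp ≈ (0.0736)^3 × s
s = 7.52 × 10^-6 M
Check: 3s = 2.3 × 10^-5 ≪ 0.0736, so the approximation is valid.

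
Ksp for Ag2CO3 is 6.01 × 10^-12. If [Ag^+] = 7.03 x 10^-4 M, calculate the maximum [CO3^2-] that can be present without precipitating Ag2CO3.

Ag2CO3(s) <=> 2 Ag^+ + CO3^2-
Ksp = [Ag^+]^2[CO3^2-]
Precipitation begins when Q = Ksp. With [Ag^+] = 7.03 x 10^-4 M:
6.01 × 10^-12 = (7.03 x 10^-4)^2 × [CO3^2-]
[CO3^2-] = (6.01 × 10^-12 / 4.942 × 10^-7) = 1.22 x 10^-5 M

1.22e-5 M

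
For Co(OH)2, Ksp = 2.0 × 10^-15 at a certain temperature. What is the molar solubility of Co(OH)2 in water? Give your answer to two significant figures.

s ≈ 7.9e-6 M

Co(OH)2(s) <=> Co^2+ + 2 OH^-
Ksp = [Co^2+][OH^-]^2
For each mole of Co(OH)2 that dissolves: [Co^2+] = s, [OH^-] = 2s.
Ksp = s(2s)^2 = 4s^3
Solving, s = (2.0 × 10^-15/4)^(1/3) = 7.9 x 10^-6 M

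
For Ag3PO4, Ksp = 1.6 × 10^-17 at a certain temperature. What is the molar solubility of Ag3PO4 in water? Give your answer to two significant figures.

s = 2.8 x 10^-5 M

Ag3PO4(s) <=> 3 Ag^+ + PO4^3-
Ksp = [Ag^+]^3[PO4^3-]
For each mole of Ag3PO4 that dissolves: [Ag^+] = 3s, [PO4^3-] = s.
Ksp = (3s)^3s = 27s^4
s^4 = 1.6 × 10^-17 / 27, so s = 2.8 x 10^-5 M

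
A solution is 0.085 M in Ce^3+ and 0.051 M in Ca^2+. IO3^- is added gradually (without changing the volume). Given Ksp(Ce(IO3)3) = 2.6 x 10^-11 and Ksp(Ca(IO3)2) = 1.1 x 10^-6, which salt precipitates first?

Ce(IO3)3

Each salt begins to precipitate when Q = Ksp, i.e. when [IO3^-] reaches its threshold.
For Ce(IO3)3: 2.6 x 10^-11 = 0.085 × [IO3^-]^3  ⇒  [IO3^-] = 6.7 x 10^-4 M.
For Ca(IO3)2: 1.1 x 10^-6 = 0.051 × [IO3^-]^2  ⇒  [IO3^-] = 4.6 x 10^-3 M.
The salt with the lower threshold [IO3^-] precipitates first: Ce(IO3)3.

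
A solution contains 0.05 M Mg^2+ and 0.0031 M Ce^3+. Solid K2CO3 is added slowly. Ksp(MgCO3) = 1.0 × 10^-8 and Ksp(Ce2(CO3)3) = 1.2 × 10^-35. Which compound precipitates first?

Precipitation of each salt starts when its ion product equals its Ksp.
For MgCO3: 1.0 × 10^-8 = 0.05 × [CO3^2-]  ⇒  [CO3^2-] = 2.0 x 10^-7 M.
For Ce2(CO3)3: 1.2 × 10^-35 = (0.0031)^2 × [CO3^2-]^3  ⇒  [CO3^2-] = 1.1 × 10^-10 M.
The salt with the lower threshold [CO3^2-] precipitates first: Ce2(CO3)3.

Ce2(CO3)3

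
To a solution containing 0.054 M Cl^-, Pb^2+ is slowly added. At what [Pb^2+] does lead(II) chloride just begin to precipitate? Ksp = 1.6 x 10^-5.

PbCl2(s) ⇌ Pb^2+ + 2 Cl^-
Ksp = [Pb^2+][Cl^-]^2
Precipitation begins when Q = Ksp. With [Cl^-] = 0.054 M:
1.6 x 10^-5 = (0.054)^2 × [Pb^2+]
[Pb^2+] = (1.6 x 10^-5 / 2.92 × 10^-3) = 5.5 x 10^-3 M

5.5e-3 M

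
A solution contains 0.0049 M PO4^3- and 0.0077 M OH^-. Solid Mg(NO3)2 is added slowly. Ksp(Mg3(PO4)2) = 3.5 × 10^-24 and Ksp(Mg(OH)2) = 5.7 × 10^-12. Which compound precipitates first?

Each salt begins to precipitate when Q = Ksp, i.e. when [Mg^2+] reaches its threshold.
For Mg3(PO4)2: 3.5 × 10^-24 = (0.0049)^2 × [Mg^2+]^3  ⇒  [Mg^2+] = 5.3 x 10^-7 M.
For Mg(OH)2: 5.7 × 10^-12 = (0.0077)^2 × [Mg^2+]  ⇒  [Mg^2+] = 9.6 x 10^-8 M.
The salt with the lower threshold [Mg^2+] precipitates first: Mg(OH)2.

Mg(OH)2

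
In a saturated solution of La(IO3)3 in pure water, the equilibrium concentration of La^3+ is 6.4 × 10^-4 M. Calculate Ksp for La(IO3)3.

La(IO3)3(s) ⇌ La^3+(aq) + 3 IO3^-(aq)
Stoichiometry gives [IO3^-] = (3/1)[La^3+] = 1.92 x 10^-3 M.
Ksp = [La^3+][IO3^-]^3
Ksp = 6.4 × 10^-4 × (1.92 x 10^-3)^3 = 4.5 × 10^-12

4.5 × 10^-12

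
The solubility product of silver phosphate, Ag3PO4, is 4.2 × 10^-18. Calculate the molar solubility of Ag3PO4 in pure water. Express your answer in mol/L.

Ag3PO4(s) ⇌ 3 Ag^+(aq) + PO4^3-(aq)
Ksp = [Ag^+]^3[PO4^3-]
If s mol/L of Ag3PO4 dissolves, [Ag^+] = 3s and [PO4^3-] = s.
Ksp = (3s)^3s = 27s^4
s = (4.2 × 10^-18 / 27)^(1/4) = 2.0 × 10^-5 M

2.0e-5 M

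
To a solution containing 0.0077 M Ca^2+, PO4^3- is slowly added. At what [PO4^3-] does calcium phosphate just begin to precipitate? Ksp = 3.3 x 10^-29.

[PO4^3-] = 8.5 × 10^-12 M

Ca3(PO4)2(s) ⇌ 3 Ca^2+ + 2 PO4^3-
Ksp = [Ca^2+]^3[PO4^3-]^2
Precipitation begins when Q = Ksp. With [Ca^2+] = 0.0077 M:
3.3 x 10^-29 = (0.0077)^3 × [PO4^3-]^2
[PO4^3-] = (3.3 x 10^-29 / 4.57 × 10^-7)^(1/2) = 8.5 × 10^-12 M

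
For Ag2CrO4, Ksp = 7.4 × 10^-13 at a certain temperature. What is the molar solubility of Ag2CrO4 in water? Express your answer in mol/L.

Ag2CrO4(s) <=> 2 Ag^+ + CrO4^2-
Ksp = [Ag^+]^2[CrO4^2-]
With molar solubility s: [Ag^+] = 2s, [CrO4^2-] = s.
So Ksp = (2s)^2 × s = 4s^3
Solving, s = (7.4 × 10^-13/4)^(1/3) = 5.7 × 10^-5 M

5.7 × 10^-5 M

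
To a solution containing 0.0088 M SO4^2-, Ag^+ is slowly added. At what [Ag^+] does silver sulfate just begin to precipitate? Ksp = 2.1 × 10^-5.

4.9e-2 M

Ag2SO4(s) ⇌ 2 Ag^+ + SO4^2-
Ksp = [Ag^+]^2[SO4^2-]
Precipitation begins when Q = Ksp. With [SO4^2-] = 0.0088 M:
2.1 × 10^-5 = (0.0088) × [Ag^+]^2
[Ag^+] = (2.1 × 10^-5 / 8.8 × 10^-3)^(1/2) = 4.9 × 10^-2 M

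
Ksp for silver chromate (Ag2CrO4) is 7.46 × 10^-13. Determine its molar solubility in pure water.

s ≈ 5.71 x 10^-5 M

Ag2CrO4(s) <=> 2 Ag^+(aq) + CrO4^2-(aq)
Ksp = [Ag^+]^2[CrO4^2-]
Let s = molar solubility. Then [Ag^+] = 2s and [CrO4^2-] = s.
So Ksp = (2s)^2 × s = 4s^3
Solving, s = (7.46 × 10^-13/4)^(1/3) = 5.71 × 10^-5 M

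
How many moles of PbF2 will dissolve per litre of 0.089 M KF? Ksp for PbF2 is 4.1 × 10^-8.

PbF2(s) <=> Pb^2+ + 2 F^-
Ksp = [Pb^2+][F^-]^2
Let s be the molar solubility in this solution. [Pb^2+] = s, [F^-] = 0.089 + 2s ≈ 0.089 (since F^- from KF dominates).
Ksp ≈ s × (0.089)^2
s = 5.2 × 10^-6 M
Check: 2s = 1.0 × 10^-5 ≪ 0.089, so the approximation is valid.

s = 5.2e-6 M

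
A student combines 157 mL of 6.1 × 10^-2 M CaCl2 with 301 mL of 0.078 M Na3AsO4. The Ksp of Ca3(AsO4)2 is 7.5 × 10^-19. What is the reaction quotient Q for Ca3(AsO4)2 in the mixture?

Total volume = 157 + 301 = 458 mL.
[Ca^2+] = 6.1 × 10^-2 × (157/458) = 2.09 × 10^-2 M
[AsO4^3-] = 7.8 × 10^-2 × (301/458) = 5.13 × 10^-2 M
Ca3(AsO4)2(s) ⇌ 3 Ca^2+ + 2 AsO4^3-, so Q = [Ca^2+]^3[AsO4^3-]^2
Q = (2.09 × 10^-2)^3(5.13 × 10^-2)^2 = 2.4 x 10^-8
Q > Ksp, so Ca3(AsO4)2 will precipitate.

Q = 2.4e-8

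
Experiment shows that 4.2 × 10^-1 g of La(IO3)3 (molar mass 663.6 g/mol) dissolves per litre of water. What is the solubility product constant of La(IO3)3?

4.3 x 10^-12

Molar solubility s = (4.2 × 10^-1 g/L) / (663.6 g/mol) = 6.33 × 10^-4 M.
La(IO3)3(s) ⇌ La^3+(aq) + 3 IO3^-(aq)
For each mole of La(IO3)3 that dissolves: [La^3+] = s, [IO3^-] = 3s.
Ksp = [La^3+][IO3^-]^3
Substituting: Ksp = s(3s)^3 = 27s^4
Ksp = 27 × (6.33 × 10^-4)^4 = 4.3 × 10^-12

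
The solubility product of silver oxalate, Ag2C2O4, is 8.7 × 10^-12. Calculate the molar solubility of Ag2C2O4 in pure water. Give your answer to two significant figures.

Ag2C2O4(s) ⇌ 2 Ag^+ + C2O4^2-
Ksp = [Ag^+]^2[C2O4^2-]
Let s = molar solubility. Then [Ag^+] = 2s and [C2O4^2-] = s.
Substituting: Ksp = (2s)^2s = 4s^3
Solving, s = (8.7 × 10^-12/4)^(1/3) = 1.3 × 10^-4 M

s ≈ 1.3 × 10^-4 M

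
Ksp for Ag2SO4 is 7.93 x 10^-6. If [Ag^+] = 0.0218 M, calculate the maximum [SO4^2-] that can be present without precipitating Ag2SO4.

Ag2SO4(s) ⇌ 2 Ag^+(aq) + SO4^2-(aq)
Ksp = [Ag^+]^2[SO4^2-]
Precipitation begins when Q = Ksp. With [Ag^+] = 0.0218 M:
7.93 x 10^-6 = (0.0218)^2 × [SO4^2-]
[SO4^2-] = (7.93 x 10^-6 / 4.752 x 10^-4) = 1.67 x 10^-2 M

[SO4^2-] ≈ 1.67e-2 M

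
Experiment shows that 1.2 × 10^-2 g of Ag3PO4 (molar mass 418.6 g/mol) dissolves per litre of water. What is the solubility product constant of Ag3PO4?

Ksp = 1.8e-17

Molar solubility s = (1.2 × 10^-2 g/L) / (418.6 g/mol) = 2.87 × 10^-5 M.
Ag3PO4(s) ⇌ 3 Ag^+ + PO4^3-
For each mole of Ag3PO4 that dissolves: [Ag^+] = 3s, [PO4^3-] = s.
Ksp = [Ag^+]^3[PO4^3-]
Ksp = (3s)^3s = 27s^4
Ksp = 27 × (2.87 x 10^-5)^4 = 1.8 × 10^-17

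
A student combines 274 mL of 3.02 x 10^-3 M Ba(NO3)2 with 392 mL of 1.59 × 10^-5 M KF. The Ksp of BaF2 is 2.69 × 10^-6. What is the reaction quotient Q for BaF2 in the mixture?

Q = 1.09e-13

Total volume = 274 + 392 = 666 mL.
[Ba^2+] = 3.02 × 10^-3 × (274/666) = 1.242 × 10^-3 M
[F^-] = 1.59 × 10^-5 × (392/666) = 9.359 x 10^-6 M
BaF2(s) <=> Ba^2+(aq) + 2 F^-(aq), so Q = [Ba^2+][F^-]^2
Q = (1.242 × 10^-3)(9.359 × 10^-6)^2 = 1.09 x 10^-13
Q < Ksp, so no precipitate of BaF2 forms.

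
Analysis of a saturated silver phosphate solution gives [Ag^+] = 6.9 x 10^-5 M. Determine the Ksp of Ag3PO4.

7.6 × 10^-18

Ag3PO4(s) ⇌ 3 Ag^+ + PO4^3-
Stoichiometry gives [PO4^3-] = (1/3)[Ag^+] = 2.30 × 10^-5 M.
Ksp = [Ag^+]^3[PO4^3-]
Ksp = (6.9 x 10^-5)^3 × 2.30 x 10^-5 = 7.6 × 10^-18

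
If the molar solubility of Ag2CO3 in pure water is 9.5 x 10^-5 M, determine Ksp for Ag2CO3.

Ksp = 3.4 × 10^-12

Ag2CO3(s) <=> 2 Ag^+ + CO3^2-
If s mol/L of Ag2CO3 dissolves, [Ag^+] = 2s and [CO3^2-] = s.
Ksp = [Ag^+]^2[CO3^2-]
So Ksp = (2s)^2 × s = 4s^3
With s = 9.5 × 10^-5: Ksp = 3.4 × 10^-12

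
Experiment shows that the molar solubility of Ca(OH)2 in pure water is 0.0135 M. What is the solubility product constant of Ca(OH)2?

9.84 x 10^-6

Ca(OH)2(s) ⇌ Ca^2+(aq) + 2 OH^-(aq)
With molar solubility s: [Ca^2+] = s, [OH^-] = 2s.
Ksp = [Ca^2+][OH^-]^2
Substituting: Ksp = s(2s)^2 = 4s^3
With s = 1.35 × 10^-2: Ksp = 9.84 × 10^-6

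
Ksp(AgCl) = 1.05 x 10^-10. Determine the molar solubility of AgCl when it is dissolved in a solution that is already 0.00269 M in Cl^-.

AgCl(s) <=> Ag^+ + Cl^-
Ksp = [Ag^+][Cl^-]
Let s = moles of AgCl that dissolve per litre. [Ag^+] = s, [Cl^-] = 0.00269 + s ≈ 0.00269 (Ksp is small, so little additional dissolves).
Ksp ≈ s × 0.00269
s = 3.90 × 10^-8 M
Check: s = 3.9 x 10^-8 ≪ 0.00269, so the approximation is valid.

s ≈ 3.90 x 10^-8 M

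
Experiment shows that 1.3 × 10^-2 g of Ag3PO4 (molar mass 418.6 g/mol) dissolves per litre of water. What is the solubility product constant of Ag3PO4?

2.5 × 10^-17

Molar solubility s = (1.3 × 10^-2 g/L) / (418.6 g/mol) = 3.11 x 10^-5 M.
Ag3PO4(s) ⇌ 3 Ag^+ + PO4^3-
With molar solubility s: [Ag^+] = 3s, [PO4^3-] = s.
Ksp = [Ag^+]^3[PO4^3-]
Ksp = (3s)^3s = 27s^4
Ksp = 27 × (3.11 × 10^-5)^4 = 2.5 x 10^-17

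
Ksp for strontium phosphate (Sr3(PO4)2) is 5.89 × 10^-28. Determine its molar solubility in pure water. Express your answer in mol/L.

Sr3(PO4)2(s) <=> 3 Sr^2+ + 2 PO4^3-
Ksp = [Sr^2+]^3[PO4^3-]^2
Let s = molar solubility. Then [Sr^2+] = 3s and [PO4^3-] = 2s.
So Ksp = (3s)^3 × (2s)^2 = 108s^5
s^5 = 5.89 × 10^-28 / 108, so s = 1.40 × 10^-6 M

s ≈ 1.40 × 10^-6 M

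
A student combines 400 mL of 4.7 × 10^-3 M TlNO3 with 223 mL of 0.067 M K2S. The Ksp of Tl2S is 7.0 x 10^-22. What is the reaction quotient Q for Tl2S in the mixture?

Total volume = 400 + 223 = 623 mL.
[Tl^+] = 4.7 × 10^-3 × (400/623) = 3.02 × 10^-3 M
[S^2-] = 6.7 × 10^-2 × (223/623) = 2.40 × 10^-2 M
Tl2S(s) ⇌ 2 Tl^+ + S^2-, so Q = [Tl^+]^2[S^2-]
Q = (3.02 x 10^-3)^2(2.40 × 10^-2) = 2.2 × 10^-7
Q > Ksp, so Tl2S will precipitate.

Q = 2.2 × 10^-7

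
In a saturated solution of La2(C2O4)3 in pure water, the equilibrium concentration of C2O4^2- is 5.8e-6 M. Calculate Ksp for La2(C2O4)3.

La2(C2O4)3(s) ⇌ 2 La^3+(aq) + 3 C2O4^2-(aq)
Stoichiometry gives [La^3+] = (2/3)[C2O4^2-] = 3.87 × 10^-6 M.
Ksp = [La^3+]^2[C2O4^2-]^3
Ksp = (3.87 × 10^-6)^2 × (5.8 × 10^-6)^3 = 2.9 x 10^-27

2.9 × 10^-27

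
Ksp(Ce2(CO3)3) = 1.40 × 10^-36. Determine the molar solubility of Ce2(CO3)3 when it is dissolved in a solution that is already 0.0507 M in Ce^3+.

Ce2(CO3)3(s) ⇌ 2 Ce^3+(aq) + 3 CO3^2-(aq)
Ksp = [Ce^3+]^2[CO3^2-]^3
Let s = moles of Ce2(CO3)3 that dissolve per litre. [Ce^3+] = 0.0507 + 2s ≈ 0.0507, [CO3^2-] = 3s (since the Ce^3+ already present dominates).
Ksp ≈ (0.0507)^2 × (3s)^3
s = 2.72 x 10^-12 M
Check: 2s = 5.4 × 10^-12 ≪ 0.0507, so the approximation is valid.

s = 2.72e-12 M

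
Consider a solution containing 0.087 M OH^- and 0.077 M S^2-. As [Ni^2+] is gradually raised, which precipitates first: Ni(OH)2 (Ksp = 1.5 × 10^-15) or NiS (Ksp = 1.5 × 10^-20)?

Each salt begins to precipitate when Q = Ksp, i.e. when [Ni^2+] reaches its threshold.
For Ni(OH)2: 1.5 × 10^-15 = (0.087)^2 × [Ni^2+]  ⇒  [Ni^2+] = 2.0 x 10^-13 M.
For NiS: 1.5 × 10^-20 = 0.077 × [Ni^2+]  ⇒  [Ni^2+] = 1.9 × 10^-19 M.
The salt with the lower threshold [Ni^2+] precipitates first: NiS.

NiS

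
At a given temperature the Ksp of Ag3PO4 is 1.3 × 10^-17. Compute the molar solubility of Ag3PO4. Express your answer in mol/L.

s ≈ 2.6 × 10^-5 M

Ag3PO4(s) ⇌ 3 Ag^+ + PO4^3-
Ksp = [Ag^+]^3[PO4^3-]
Let s = molar solubility. Then [Ag^+] = 3s and [PO4^3-] = s.
Substituting: Ksp = (3s)^3s = 27s^4
s = (1.3 × 10^-17 / 27)^(1/4) = 2.6 × 10^-5 M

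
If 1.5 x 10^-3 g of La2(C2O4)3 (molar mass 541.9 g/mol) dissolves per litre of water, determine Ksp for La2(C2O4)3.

Ksp = 1.8e-26

Molar solubility s = (1.5 x 10^-3 g/L) / (541.9 g/mol) = 2.77 × 10^-6 M.
La2(C2O4)3(s) <=> 2 La^3+(aq) + 3 C2O4^2-(aq)
For each mole of La2(C2O4)3 that dissolves: [La^3+] = 2s, [C2O4^2-] = 3s.
Ksp = [La^3+]^2[C2O4^2-]^3
Substituting: Ksp = (2s)^2(3s)^3 = 108s^5
Ksp = 108 × (2.77 x 10^-6)^5 = 1.8 x 10^-26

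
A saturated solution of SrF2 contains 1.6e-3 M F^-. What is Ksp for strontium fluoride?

Ksp ≈ 2.0e-9

SrF2(s) <=> Sr^2+(aq) + 2 F^-(aq)
Stoichiometry gives [Sr^2+] = (1/2)[F^-] = 8.00 × 10^-4 M.
Ksp = [Sr^2+][F^-]^2
Ksp = 8.00 × 10^-4 × (1.6 x 10^-3)^2 = 2.0 x 10^-9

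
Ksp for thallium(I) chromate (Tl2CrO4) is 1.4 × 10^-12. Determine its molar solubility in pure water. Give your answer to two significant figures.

Tl2CrO4(s) ⇌ 2 Tl^+ + CrO4^2-
Ksp = [Tl^+]^2[CrO4^2-]
Let s = molar solubility. Then [Tl^+] = 2s and [CrO4^2-] = s.
Ksp = (2s)^2s = 4s^3
s = (1.4 × 10^-12 / 4)^(1/3) = 7.0 × 10^-5 M

s ≈ 7.0 x 10^-5 M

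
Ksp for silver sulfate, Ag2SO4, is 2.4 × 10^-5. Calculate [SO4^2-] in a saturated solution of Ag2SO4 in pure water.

Ag2SO4(s) ⇌ 2 Ag^+ + SO4^2-
Ksp = [Ag^+]^2[SO4^2-]
With molar solubility s: [Ag^+] = 2s, [SO4^2-] = s.
Substituting: Ksp = (2s)^2s = 4s^3
Solving, s = (2.4 × 10^-5/4)^(1/3) = 1.82 × 10^-2 M
[SO4^2-] = s = 1.8 x 10^-2 M

[SO4^2-] = 0.018 M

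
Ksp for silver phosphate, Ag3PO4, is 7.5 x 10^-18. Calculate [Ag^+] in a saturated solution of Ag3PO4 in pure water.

6.9e-5 M

Ag3PO4(s) ⇌ 3 Ag^+ + PO4^3-
Ksp = [Ag^+]^3[PO4^3-]
Let s = molar solubility. Then [Ag^+] = 3s and [PO4^3-] = s.
Ksp = (3s)^3s = 27s^4
s = (7.5 x 10^-18 / 27)^(1/4) = 2.30 × 10^-5 M
[Ag^+] = 3s = 6.9 x 10^-5 M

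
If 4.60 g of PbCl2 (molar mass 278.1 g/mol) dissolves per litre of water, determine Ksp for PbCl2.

Molar solubility s = (4.60 g/L) / (278.1 g/mol) = 1.654 × 10^-2 M.
PbCl2(s) ⇌ Pb^2+(aq) + 2 Cl^-(aq)
With molar solubility s: [Pb^2+] = s, [Cl^-] = 2s.
Ksp = [Pb^2+][Cl^-]^2
Substituting: Ksp = s(2s)^2 = 4s^3
Ksp = 4 × (1.654 × 10^-2)^3 = 1.81 × 10^-5

1.81 x 10^-5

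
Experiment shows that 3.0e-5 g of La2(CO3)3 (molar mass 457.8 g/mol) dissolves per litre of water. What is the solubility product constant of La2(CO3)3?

1.3e-34

Molar solubility s = (3.0 × 10^-5 g/L) / (457.8 g/mol) = 6.55 × 10^-8 M.
La2(CO3)3(s) ⇌ 2 La^3+(aq) + 3 CO3^2-(aq)
For each mole of La2(CO3)3 that dissolves: [La^3+] = 2s, [CO3^2-] = 3s.
Ksp = [La^3+]^2[CO3^2-]^3
So Ksp = (2s)^2 × (3s)^3 = 108s^5
Ksp = 108 × (6.55 × 10^-8)^5 = 1.3 × 10^-34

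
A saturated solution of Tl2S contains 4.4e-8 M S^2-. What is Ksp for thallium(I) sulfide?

Tl2S(s) <=> 2 Tl^+ + S^2-
Stoichiometry gives [Tl^+] = (2/1)[S^2-] = 8.80 × 10^-8 M.
Ksp = [Tl^+]^2[S^2-]
Ksp = (8.80 × 10^-8)^2 × 4.4 x 10^-8 = 3.4 × 10^-22

Ksp = 3.4e-22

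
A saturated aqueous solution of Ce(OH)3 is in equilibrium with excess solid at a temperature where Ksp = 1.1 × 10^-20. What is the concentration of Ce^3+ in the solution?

Ce(OH)3(s) <=> Ce^3+(aq) + 3 OH^-(aq)
Ksp = [Ce^3+][OH^-]^3
If s mol/L of Ce(OH)3 dissolves, [Ce^3+] = s and [OH^-] = 3s.
Ksp = s(3s)^3 = 27s^4
s = (1.1 × 10^-20 / 27)^(1/4) = 4.49 × 10^-6 M
[Ce^3+] = s = 4.5 × 10^-6 M

[Ce^3+] ≈ 4.5e-6 M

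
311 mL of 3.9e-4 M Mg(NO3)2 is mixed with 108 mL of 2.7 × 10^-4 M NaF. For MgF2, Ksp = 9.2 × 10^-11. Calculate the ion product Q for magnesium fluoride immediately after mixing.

Total volume = 311 + 108 = 419 mL.
[Mg^2+] = 3.9 × 10^-4 × (311/419) = 2.89 × 10^-4 M
[F^-] = 2.7 × 10^-4 × (108/419) = 6.96 × 10^-5 M
MgF2(s) ⇌ Mg^2+(aq) + 2 F^-(aq), so Q = [Mg^2+][F^-]^2
Q = (2.89 x 10^-4)(6.96 × 10^-5)^2 = 1.4 x 10^-12
Q < Ksp, so no precipitate of MgF2 forms.

Q ≈ 1.4 × 10^-12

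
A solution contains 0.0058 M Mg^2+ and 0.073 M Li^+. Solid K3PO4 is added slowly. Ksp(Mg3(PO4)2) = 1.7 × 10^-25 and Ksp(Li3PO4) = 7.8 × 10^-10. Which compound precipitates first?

Mg3(PO4)2

Precipitation of each salt starts when its ion product equals its Ksp.
For Mg3(PO4)2: 1.7 × 10^-25 = (0.0058)^3 × [PO4^3-]^2  ⇒  [PO4^3-] = 9.3 × 10^-10 M.
For Li3PO4: 7.8 × 10^-10 = (0.073)^3 × [PO4^3-]  ⇒  [PO4^3-] = 2.0 × 10^-6 M.
The salt with the lower threshold [PO4^3-] precipitates first: Mg3(PO4)2.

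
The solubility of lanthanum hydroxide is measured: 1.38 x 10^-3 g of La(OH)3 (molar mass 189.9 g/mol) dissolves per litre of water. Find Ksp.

Molar solubility s = (1.38 × 10^-3 g/L) / (189.9 g/mol) = 7.267 × 10^-6 M.
La(OH)3(s) <=> La^3+ + 3 OH^-
For each mole of La(OH)3 that dissolves: [La^3+] = s, [OH^-] = 3s.
Ksp = [La^3+][OH^-]^3
So Ksp = s × (3s)^3 = 27s^4
Ksp = 27 × (7.267 x 10^-6)^4 = 7.53 x 10^-20

7.53 x 10^-20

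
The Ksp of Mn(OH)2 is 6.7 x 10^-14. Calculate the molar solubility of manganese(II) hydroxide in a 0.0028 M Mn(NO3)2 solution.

Mn(OH)2(s) ⇌ Mn^2+(aq) + 2 OH^-(aq)
Ksp = [Mn^2+][OH^-]^2
Let s be the molar solubility in this solution. [Mn^2+] = 0.0028 + s ≈ 0.0028, [OH^-] = 2s (Ksp is small, so little additional dissolves).
Ksp ≈ 0.0028 × (2s)^2
s = 2.4 × 10^-6 M
Check: s = 2.4 x 10^-6 ≪ 0.0028, so the approximation is valid.

2.4 × 10^-6 M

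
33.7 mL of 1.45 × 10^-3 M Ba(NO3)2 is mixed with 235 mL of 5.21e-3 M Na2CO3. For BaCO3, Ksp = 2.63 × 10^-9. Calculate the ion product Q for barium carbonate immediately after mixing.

Total volume = 33.7 + 235 = 268.7 mL.
[Ba^2+] = 1.45 × 10^-3 × (33.7/268.7) = 1.819 × 10^-4 M
[CO3^2-] = 5.21 × 10^-3 × (235/268.7) = 4.557 × 10^-3 M
BaCO3(s) ⇌ Ba^2+ + CO3^2-, so Q = [Ba^2+][CO3^2-]
Q = (1.819 × 10^-4)(4.557 × 10^-3) = 8.29 x 10^-7
Q > Ksp, so BaCO3 will precipitate.

Q ≈ 8.29 × 10^-7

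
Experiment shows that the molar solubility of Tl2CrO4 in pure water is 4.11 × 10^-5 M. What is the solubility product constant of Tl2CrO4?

Tl2CrO4(s) <=> 2 Tl^+ + CrO4^2-
Let s = molar solubility. Then [Tl^+] = 2s and [CrO4^2-] = s.
Ksp = [Tl^+]^2[CrO4^2-]
So Ksp = (2s)^2 × s = 4s^3
With s = 4.11 × 10^-5: Ksp = 2.78 × 10^-13

2.78 x 10^-13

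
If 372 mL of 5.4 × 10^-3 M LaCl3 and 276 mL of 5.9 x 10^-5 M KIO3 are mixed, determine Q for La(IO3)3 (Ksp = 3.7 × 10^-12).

Total volume = 372 + 276 = 648 mL.
[La^3+] = 5.4 × 10^-3 × (372/648) = 3.10 × 10^-3 M
[IO3^-] = 5.9 × 10^-5 × (276/648) = 2.51 x 10^-5 M
La(IO3)3(s) ⇌ La^3+(aq) + 3 IO3^-(aq), so Q = [La^3+][IO3^-]^3
Q = (3.10 x 10^-3)(2.51 x 10^-5)^3 = 4.9 × 10^-17
Q < Ksp, so no precipitate of La(IO3)3 forms.

Q = 4.9 x 10^-17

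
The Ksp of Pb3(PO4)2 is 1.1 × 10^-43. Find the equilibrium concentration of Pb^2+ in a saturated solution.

Pb3(PO4)2(s) <=> 3 Pb^2+(aq) + 2 PO4^3-(aq)
Ksp = [Pb^2+]^3[PO4^3-]^2
If s mol/L of Pb3(PO4)2 dissolves, [Pb^2+] = 3s and [PO4^3-] = 2s.
So Ksp = (3s)^3 × (2s)^2 = 108s^5
s = (1.1 × 10^-43 / 108)^(1/5) = 1.00 x 10^-9 M
[Pb^2+] = 3s = 3.0 × 10^-9 M

3.0 x 10^-9 M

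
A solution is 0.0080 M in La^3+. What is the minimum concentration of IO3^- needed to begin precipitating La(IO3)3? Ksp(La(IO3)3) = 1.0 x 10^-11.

1.1 x 10^-3 M

La(IO3)3(s) ⇌ La^3+ + 3 IO3^-
Ksp = [La^3+][IO3^-]^3
Precipitation begins when Q = Ksp. With [La^3+] = 0.0080 M:
1.0 x 10^-11 = (0.0080) × [IO3^-]^3
[IO3^-] = (1.0 x 10^-11 / 8.0 × 10^-3)^(1/3) = 1.1 × 10^-3 M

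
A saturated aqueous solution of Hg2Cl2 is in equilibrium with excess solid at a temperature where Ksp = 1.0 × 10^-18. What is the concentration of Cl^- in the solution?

Hg2Cl2(s) <=> Hg2^2+ + 2 Cl^-
Ksp = [Hg2^2+][Cl^-]^2
For each mole of Hg2Cl2 that dissolves: [Hg2^2+] = s, [Cl^-] = 2s.
So Ksp = s × (2s)^2 = 4s^3
Solving, s = (1.0 × 10^-18/4)^(1/3) = 6.30 x 10^-7 M
[Cl^-] = 2s = 1.3 × 10^-6 M

1.3 × 10^-6 M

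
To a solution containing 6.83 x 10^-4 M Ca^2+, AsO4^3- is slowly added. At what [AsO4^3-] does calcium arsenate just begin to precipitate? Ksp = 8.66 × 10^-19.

[AsO4^3-] ≈ 5.21e-5 M

Ca3(AsO4)2(s) ⇌ 3 Ca^2+ + 2 AsO4^3-
Ksp = [Ca^2+]^3[AsO4^3-]^2
Precipitation begins when Q = Ksp. With [Ca^2+] = 6.83 x 10^-4 M:
8.66 × 10^-19 = (6.83 x 10^-4)^3 × [AsO4^3-]^2
[AsO4^3-] = (8.66 × 10^-19 / 3.186 × 10^-10)^(1/2) = 5.21 × 10^-5 M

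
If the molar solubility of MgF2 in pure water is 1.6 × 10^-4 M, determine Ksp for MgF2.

Ksp = 1.6 x 10^-11

MgF2(s) ⇌ Mg^2+(aq) + 2 F^-(aq)
Let s = molar solubility. Then [Mg^2+] = s and [F^-] = 2s.
Ksp = [Mg^2+][F^-]^2
Ksp = s(2s)^2 = 4s^3
Ksp = 4 × (1.6 × 10^-4)^3 = 1.6 × 10^-11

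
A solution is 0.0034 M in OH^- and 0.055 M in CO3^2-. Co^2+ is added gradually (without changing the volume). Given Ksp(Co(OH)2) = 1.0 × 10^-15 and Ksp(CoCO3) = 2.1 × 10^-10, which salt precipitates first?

Precipitation of each salt starts when its ion product equals its Ksp.
For Co(OH)2: 1.0 × 10^-15 = (0.0034)^2 × [Co^2+]  ⇒  [Co^2+] = 8.7 × 10^-11 M.
For CoCO3: 2.1 × 10^-10 = 0.055 × [Co^2+]  ⇒  [Co^2+] = 3.8 x 10^-9 M.
The salt with the lower threshold [Co^2+] precipitates first: Co(OH)2.

Co(OH)2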